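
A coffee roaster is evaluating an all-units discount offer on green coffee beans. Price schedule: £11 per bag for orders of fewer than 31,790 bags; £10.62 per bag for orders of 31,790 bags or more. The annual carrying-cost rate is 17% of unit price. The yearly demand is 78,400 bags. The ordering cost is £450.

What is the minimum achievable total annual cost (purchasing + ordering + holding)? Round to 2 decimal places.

H₁ = 17%×£11 = £1.8700;  H₂ = 17%×£10.62 = £1.8054
EOQ₁ = √(2×78,400×450/1.8700) = 6,142.69  (< 31,790, feasible at tier 1)
EOQ₂ = √(2×78,400×450/1.8054) = 6,251.62  (< 31,790 → use Q = 31,790 at tier-2 price)
TC(tier 1 (EOQ₁), Q≈6,142.7) = £873,886.83
TC(tier 2, Q≈31,790.0) = £862,414.62
Minimum at tier 2: £862,414.62

£862,414.62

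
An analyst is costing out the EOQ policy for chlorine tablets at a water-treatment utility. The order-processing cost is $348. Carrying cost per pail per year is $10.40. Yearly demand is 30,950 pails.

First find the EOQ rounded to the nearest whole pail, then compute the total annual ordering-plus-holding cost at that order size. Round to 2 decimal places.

$14,967.58

EOQ = √(2DS/H) = √(2 × 30,950 × 348 / 10.4)
    = √(2,071,269.23) ≈ 1,439.19 → Q = 1,439 pails
Annual ordering cost = (D/Q)·S = (30,950/1,439) × 348 = $7,484.78
Annual holding cost  = (Q/2)·H = (1,439/2) × 10.4 = $7,482.80
Total = $7,484.78 + $7,482.80 = $14,967.58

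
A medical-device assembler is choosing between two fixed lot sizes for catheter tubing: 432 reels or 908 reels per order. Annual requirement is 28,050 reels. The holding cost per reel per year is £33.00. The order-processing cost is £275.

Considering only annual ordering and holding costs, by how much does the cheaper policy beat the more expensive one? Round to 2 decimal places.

£1,506.58

Annual cost at Q: ordering D·S/Q plus holding Q·H/2.
TC(432) = (28,050/432)×275 + (432/2)×33 = £24,983.90
TC(908) = (28,050/908)×275 + (908/2)×33 = £23,477.32
Cheaper: Q = 908.  Difference = £1,506.58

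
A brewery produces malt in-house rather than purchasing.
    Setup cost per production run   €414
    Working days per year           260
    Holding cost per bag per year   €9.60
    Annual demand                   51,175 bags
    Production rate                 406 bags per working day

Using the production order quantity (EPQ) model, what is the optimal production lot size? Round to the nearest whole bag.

d = 51,175/260 = 196.8269 bags/day;  effective holding cost H(1 − d/p) = 9.6·(1 − 196.8269/406) = 4.94596
Q* = √(2DS / H_eff) = √(2·51,175·414 / 4.94596) ≈ 2,926.97

2,927 bags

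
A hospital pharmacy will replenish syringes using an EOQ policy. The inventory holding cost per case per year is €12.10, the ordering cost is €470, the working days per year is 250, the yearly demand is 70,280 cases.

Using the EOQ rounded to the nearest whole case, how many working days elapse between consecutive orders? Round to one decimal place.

8.3 days

2DS/H = 2·70,280·470/12.1 = 5,459,768.60
EOQ = √5,459,768.60 ≈ 2,336.61 → Q = 2,337 cases
Cycle time = (working days × Q)/D = (250 × 2,337) / 70,280 = 8.313 days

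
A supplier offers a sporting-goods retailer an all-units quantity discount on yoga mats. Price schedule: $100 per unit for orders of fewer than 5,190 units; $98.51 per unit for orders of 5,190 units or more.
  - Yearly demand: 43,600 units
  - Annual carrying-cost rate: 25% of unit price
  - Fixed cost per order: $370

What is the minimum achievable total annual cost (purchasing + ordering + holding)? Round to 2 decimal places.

$4,362,052.65

H₁ = 25%×$100 = $25.0000;  H₂ = 25%×$98.51 = $24.6275
EOQ₁ = √(2×43,600×370/25.0000) = 1,136.03  (< 5,190, feasible at tier 1)
EOQ₂ = √(2×43,600×370/24.6275) = 1,144.59  (< 5,190 → use Q = 5,190 at tier-2 price)
TC(tier 1 (EOQ₁), Q≈1,136.0) = $4,388,400.70
TC(tier 2, Q≈5,190.0) = $4,362,052.65
Minimum at tier 2: $4,362,052.65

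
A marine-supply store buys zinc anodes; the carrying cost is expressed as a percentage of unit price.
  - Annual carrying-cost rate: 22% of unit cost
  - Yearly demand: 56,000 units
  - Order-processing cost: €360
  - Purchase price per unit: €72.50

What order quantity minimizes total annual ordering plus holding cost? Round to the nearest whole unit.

H = i·C = 0.22 × €72.5 = €15.9500 per unit-year
Optimal lot size Q* = (2 × 56,000 × €360 / €15.95)^½ ≈ 1,589.94

1,590 units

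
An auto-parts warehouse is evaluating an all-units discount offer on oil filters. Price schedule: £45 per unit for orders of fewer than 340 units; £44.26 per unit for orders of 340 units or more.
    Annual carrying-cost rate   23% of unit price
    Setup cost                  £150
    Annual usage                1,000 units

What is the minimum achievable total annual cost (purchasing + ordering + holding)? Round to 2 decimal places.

£46,431.74

H₁ = 23%×£45 = £10.3500;  H₂ = 23%×£44.26 = £10.1798
EOQ₁ = √(2×1,000×150/10.3500) = 170.25  (< 340, feasible at tier 1)
EOQ₂ = √(2×1,000×150/10.1798) = 171.67  (< 340 → use Q = 340 at tier-2 price)
TC(tier 1 (EOQ₁), Q≈170.3) = £46,762.10
TC(tier 2, Q≈340.0) = £46,431.74
Minimum at tier 2: £46,431.74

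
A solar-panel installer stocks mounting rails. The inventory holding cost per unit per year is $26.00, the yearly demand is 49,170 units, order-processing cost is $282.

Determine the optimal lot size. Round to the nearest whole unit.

1,033 units

Q* = √(2·D·S / H) = √(2·49,170·282 / 26) = √1,066,610.8 ≈ 1,032.77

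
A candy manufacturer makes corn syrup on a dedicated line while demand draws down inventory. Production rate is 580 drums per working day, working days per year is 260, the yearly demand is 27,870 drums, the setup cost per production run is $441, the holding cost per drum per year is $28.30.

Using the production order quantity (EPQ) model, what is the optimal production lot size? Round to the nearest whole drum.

Daily demand d = 27,870/260 = 107.192; p = 580; 1 − d/p = 0.81519
EPQ = √(2DS / (H(1 − d/p)))
    = √(2 × 27,870 × 441 / (28.3 × 0.81519)) ≈ 1,032.24

1,032 drums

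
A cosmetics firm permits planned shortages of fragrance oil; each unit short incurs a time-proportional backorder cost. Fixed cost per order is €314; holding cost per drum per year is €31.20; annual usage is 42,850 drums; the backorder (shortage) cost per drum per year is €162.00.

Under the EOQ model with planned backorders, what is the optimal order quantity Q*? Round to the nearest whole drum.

1,014 drums

Basic EOQ = √(2·42,850·314/31.2) = 928.705
Backorder adjustment √((H+b)/b) = √((31.2+162)/162) = 1.0921
Q* = 928.705 × 1.0921 ≈ 1,014.20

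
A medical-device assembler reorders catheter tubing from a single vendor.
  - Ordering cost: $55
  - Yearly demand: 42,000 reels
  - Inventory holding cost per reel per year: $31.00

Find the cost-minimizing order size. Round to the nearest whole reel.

Optimal lot size Q* = (2 × 42,000 × $55 / $31)^½ ≈ 386.05

386 reels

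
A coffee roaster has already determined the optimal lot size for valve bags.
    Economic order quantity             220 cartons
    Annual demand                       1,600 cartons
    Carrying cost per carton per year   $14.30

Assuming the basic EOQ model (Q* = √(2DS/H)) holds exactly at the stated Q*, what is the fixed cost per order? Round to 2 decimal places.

$216.29

EOQ relation: Q² = 2DS/H, so rearrange for the unknown.
S = Q²H / (2D) = 220² × 14.3 / (2 × 1,600) = 216.2875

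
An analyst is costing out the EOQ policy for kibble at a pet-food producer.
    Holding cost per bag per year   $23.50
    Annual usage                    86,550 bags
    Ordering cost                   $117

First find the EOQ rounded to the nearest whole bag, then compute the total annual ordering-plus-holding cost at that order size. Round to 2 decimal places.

$21,816.02

Optimal lot size Q* = (2 × 86,550 × $117 / $23.5)^½ ≈ 928.34 → Q = 928 bags
Orders/yr = 86,550/928 = 93.265; ordering cost = 93.265 × $117 = $10,912.02
Average inventory = 928/2 = 464; holding cost = 464 × $23.5 = $10,904.00
Total = $10,912.02 + $10,904.00 = $21,816.02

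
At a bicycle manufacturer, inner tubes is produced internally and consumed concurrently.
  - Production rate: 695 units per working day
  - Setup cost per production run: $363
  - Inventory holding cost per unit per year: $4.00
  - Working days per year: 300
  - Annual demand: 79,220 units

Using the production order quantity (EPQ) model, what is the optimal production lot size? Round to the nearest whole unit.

Daily demand d = 79,220/300 = 264.067; p = 695; 1 − d/p = 0.62005
EPQ = √(2DS / (H(1 − d/p)))
    = √(2 × 79,220 × 363 / (4 × 0.62005)) ≈ 4,815.52

4,816 units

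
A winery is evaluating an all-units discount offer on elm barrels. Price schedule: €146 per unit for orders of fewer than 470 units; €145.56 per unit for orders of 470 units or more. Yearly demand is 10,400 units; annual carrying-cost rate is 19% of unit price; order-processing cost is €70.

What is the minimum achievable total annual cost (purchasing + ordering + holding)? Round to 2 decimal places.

H₁ = 19%×€146 = €27.7400;  H₂ = 19%×€145.56 = €27.6564
EOQ₁ = √(2×10,400×70/27.7400) = 229.10  (< 470, feasible at tier 1)
EOQ₂ = √(2×10,400×70/27.6564) = 229.45  (< 470 → use Q = 470 at tier-2 price)
TC(tier 1 (EOQ₁), Q≈229.1) = €1,524,755.27
TC(tier 2, Q≈470.0) = €1,521,872.19
Minimum at tier 2: €1,521,872.19

€1,521,872.19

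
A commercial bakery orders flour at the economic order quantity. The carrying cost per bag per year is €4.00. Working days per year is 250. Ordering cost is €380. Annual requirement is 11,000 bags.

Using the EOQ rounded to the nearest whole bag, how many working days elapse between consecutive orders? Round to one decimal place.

Optimal lot size Q* = (2 × 11,000 × €380 / €4)^½ ≈ 1,445.68 → Q = 1,446 bags
T = Q/D × 250 days = 1,446/11,000 × 250 = 32.864 days

32.9 days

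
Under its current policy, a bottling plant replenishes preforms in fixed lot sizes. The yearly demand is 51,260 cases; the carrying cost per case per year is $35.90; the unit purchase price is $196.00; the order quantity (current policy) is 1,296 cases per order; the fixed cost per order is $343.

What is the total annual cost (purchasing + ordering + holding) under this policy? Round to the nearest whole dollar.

$10,083,790

Annual ordering cost = (D/Q)·S = (51,260/1,296) × 343 = $13,566.50
Annual holding cost  = (Q/2)·H = (1,296/2) × 35.9 = $23,263.20
Purchase cost = D·C = 51,260 × 196 = $10,046,960.00
Total = $13,566.50 + $23,263.20 + $10,046,960.00 = $10,083,789.70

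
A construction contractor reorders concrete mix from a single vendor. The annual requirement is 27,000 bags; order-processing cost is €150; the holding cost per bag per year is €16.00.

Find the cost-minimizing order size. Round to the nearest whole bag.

712 bags

EOQ = √(2DS/H) = √(2 × 27,000 × 150 / 16)
    = √(506,250.00) ≈ 711.51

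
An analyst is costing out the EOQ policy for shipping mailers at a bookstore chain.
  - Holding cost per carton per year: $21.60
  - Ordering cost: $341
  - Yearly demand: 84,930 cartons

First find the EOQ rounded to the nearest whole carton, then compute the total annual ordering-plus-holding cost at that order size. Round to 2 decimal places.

Optimal lot size Q* = (2 × 84,930 × $341 / $21.6)^½ ≈ 1,637.55 → Q = 1,638 cartons
Annual ordering cost = (D/Q)·S = (84,930/1,638) × 341 = $17,680.79
Annual holding cost  = (Q/2)·H = (1,638/2) × 21.6 = $17,690.40
Total = $17,680.79 + $17,690.40 = $35,371.19

$35,371.19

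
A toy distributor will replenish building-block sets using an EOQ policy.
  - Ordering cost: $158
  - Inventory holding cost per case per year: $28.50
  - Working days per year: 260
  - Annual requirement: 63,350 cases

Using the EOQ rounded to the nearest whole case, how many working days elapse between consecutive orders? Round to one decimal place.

3.4 days

Q* = √(2·D·S / H) = √(2·63,350·158 / 28.5) = √702,407.0 ≈ 838.10 → Q = 838 cases
T = Q/D × 260 days = 838/63,350 × 260 = 3.439 days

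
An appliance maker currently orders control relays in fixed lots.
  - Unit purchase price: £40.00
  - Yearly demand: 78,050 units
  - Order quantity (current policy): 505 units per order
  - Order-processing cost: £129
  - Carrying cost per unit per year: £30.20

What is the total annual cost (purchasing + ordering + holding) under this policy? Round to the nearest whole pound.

£3,149,563

Orders/yr = 78,050/505 = 154.554; ordering cost = 154.554 × £129 = £19,937.52
Average inventory = 505/2 = 252.5; holding cost = 252.5 × £30.2 = £7,625.50
Purchase cost = D·C = 78,050 × 40 = £3,122,000.00
Total = £19,937.52 + £7,625.50 + £3,122,000.00 = £3,149,563.02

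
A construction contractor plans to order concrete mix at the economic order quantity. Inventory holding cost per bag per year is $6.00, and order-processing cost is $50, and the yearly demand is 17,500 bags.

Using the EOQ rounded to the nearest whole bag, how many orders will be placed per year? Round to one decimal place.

32.4 orders per year

Optimal lot size Q* = (2 × 17,500 × $50 / $6)^½ ≈ 540.06 → Q = 540
N = D/Q = 17,500/540 ≈ 32.407 orders/yr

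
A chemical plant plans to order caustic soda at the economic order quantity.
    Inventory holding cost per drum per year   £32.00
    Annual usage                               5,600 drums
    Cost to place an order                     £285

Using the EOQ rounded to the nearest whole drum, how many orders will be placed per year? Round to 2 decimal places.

17.72 orders per year

2DS/H = 2·5,600·285/32 = 99,750.00
EOQ = √99,750.00 ≈ 315.83 → Q = 316
N = D/Q = 5,600/316 ≈ 17.722 orders/yr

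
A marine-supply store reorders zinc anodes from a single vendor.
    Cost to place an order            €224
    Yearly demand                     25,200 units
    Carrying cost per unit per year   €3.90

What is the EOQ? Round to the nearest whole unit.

EOQ = √(2DS/H) = √(2 × 25,200 × 224 / 3.9)
    = √(2,894,769.23) ≈ 1,701.40

1,701 units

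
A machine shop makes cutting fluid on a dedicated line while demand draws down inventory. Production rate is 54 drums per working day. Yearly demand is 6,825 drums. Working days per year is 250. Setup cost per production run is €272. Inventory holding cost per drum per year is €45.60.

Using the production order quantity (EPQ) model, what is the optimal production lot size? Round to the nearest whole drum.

Daily demand d = 6,825/250 = 27.300; p = 54; 1 − d/p = 0.49444
EPQ = √(2DS / (H(1 − d/p)))
    = √(2 × 6,825 × 272 / (45.6 × 0.49444)) ≈ 405.80

406 drums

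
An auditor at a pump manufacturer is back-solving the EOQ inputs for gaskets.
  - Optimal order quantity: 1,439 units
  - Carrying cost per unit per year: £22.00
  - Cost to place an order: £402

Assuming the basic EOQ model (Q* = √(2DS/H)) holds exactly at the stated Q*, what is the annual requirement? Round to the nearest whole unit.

EOQ relation: Q² = 2DS/H, so rearrange for the unknown.
D = Q²H / (2S) = 1,439² × 22 / (2 × 402) = 56,661.52

56,662 units per year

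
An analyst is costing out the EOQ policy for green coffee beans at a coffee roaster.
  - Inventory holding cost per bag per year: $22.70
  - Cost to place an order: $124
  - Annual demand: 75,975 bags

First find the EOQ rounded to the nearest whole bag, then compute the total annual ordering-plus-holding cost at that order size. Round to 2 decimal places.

Optimal lot size Q* = (2 × 75,975 × $124 / $22.7)^½ ≈ 911.06 → Q = 911 bags
Orders/yr = 75,975/911 = 83.397; ordering cost = 83.397 × $124 = $10,341.27
Average inventory = 911/2 = 455.5; holding cost = 455.5 × $22.7 = $10,339.85
Total = $10,341.27 + $10,339.85 = $20,681.12

$20,681.12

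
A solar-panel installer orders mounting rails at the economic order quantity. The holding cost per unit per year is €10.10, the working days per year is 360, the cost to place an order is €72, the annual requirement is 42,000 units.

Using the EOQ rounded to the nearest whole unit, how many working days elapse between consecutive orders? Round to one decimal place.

6.6 days

Q* = √(2·D·S / H) = √(2·42,000·72 / 10.1) = √598,811.9 ≈ 773.83 → Q = 774 units
Days between orders = 360 / (D/Q) = 360 / 54.264 ≈ 6.634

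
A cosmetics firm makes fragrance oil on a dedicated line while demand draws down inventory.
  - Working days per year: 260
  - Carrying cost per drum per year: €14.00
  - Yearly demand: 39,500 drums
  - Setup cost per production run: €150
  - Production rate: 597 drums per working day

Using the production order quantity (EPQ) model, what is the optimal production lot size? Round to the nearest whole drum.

1,066 drums

d = 39,500/260 = 151.9231 drums/day;  effective holding cost H(1 − d/p) = 14·(1 − 151.9231/597) = 10.43731
Q* = √(2DS / H_eff) = √(2·39,500·150 / 10.43731) ≈ 1,065.53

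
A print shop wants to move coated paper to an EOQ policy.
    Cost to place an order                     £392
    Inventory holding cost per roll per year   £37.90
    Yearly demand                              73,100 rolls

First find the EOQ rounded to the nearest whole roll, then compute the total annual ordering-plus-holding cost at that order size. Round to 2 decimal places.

£46,605.41

2DS/H = 2·73,100·392/37.9 = 1,512,147.76
EOQ = √1,512,147.76 ≈ 1,229.69 → Q = 1,230 rolls
Ordering: D/Q × S = 73,100/1,230 × £392 = £23,296.91
Holding:  Q/2 × H = 1,230/2 × £37.9 = £23,308.50
Total = £23,296.91 + £23,308.50 = £46,605.41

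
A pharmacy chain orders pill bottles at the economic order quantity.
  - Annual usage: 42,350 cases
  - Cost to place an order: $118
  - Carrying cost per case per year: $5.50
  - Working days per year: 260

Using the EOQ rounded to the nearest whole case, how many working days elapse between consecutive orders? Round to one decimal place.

2DS/H = 2·42,350·118/5.5 = 1,817,200.00
EOQ = √1,817,200.00 ≈ 1,348.04 → Q = 1,348 cases
Days between orders = 260 / (D/Q) = 260 / 31.417 ≈ 8.276

8.3 days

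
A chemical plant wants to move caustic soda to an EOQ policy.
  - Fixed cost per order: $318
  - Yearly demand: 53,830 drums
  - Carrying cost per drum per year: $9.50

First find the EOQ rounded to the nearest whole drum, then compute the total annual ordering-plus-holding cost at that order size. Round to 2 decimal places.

Q* = √(2·D·S / H) = √(2·53,830·318 / 9.5) = √3,603,776.8 ≈ 1,898.36 → Q = 1,898 drums
Annual ordering cost = (D/Q)·S = (53,830/1,898) × 318 = $9,018.94
Annual holding cost  = (Q/2)·H = (1,898/2) × 9.5 = $9,015.50
Total = $9,018.94 + $9,015.50 = $18,034.44

$18,034.44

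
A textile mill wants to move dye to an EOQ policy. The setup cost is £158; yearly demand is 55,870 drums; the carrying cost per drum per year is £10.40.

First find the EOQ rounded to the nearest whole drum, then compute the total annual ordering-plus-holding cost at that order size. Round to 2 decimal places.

EOQ = √(2DS/H) = √(2 × 55,870 × 158 / 10.4)
    = √(1,697,588.46) ≈ 1,302.92 → Q = 1,303 drums
Annual ordering cost = (D/Q)·S = (55,870/1,303) × 158 = £6,774.72
Annual holding cost  = (Q/2)·H = (1,303/2) × 10.4 = £6,775.60
Total = £6,774.72 + £6,775.60 = £13,550.32

£13,550.32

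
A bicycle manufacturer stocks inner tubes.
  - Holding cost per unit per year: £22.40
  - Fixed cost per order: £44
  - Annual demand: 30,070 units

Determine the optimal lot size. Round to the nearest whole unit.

344 units

2DS/H = 2·30,070·44/22.4 = 118,132.14
EOQ = √118,132.14 ≈ 343.70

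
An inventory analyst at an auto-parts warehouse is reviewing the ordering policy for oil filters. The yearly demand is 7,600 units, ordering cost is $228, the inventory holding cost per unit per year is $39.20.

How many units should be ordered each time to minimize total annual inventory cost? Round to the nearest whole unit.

297 units

Q* = √(2·D·S / H) = √(2·7,600·228 / 39.2) = √88,408.2 ≈ 297.34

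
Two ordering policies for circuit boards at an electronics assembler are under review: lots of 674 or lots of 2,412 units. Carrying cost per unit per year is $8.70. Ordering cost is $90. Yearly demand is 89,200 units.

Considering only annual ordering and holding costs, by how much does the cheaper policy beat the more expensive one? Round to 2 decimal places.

TC(Q) = (D/Q)S + (Q/2)H
TC(674) = (89,200/674)×90 + (674/2)×8.7 = $14,842.88
TC(2,412) = (89,200/2,412)×90 + (2,412/2)×8.7 = $13,820.56
|ΔTC| = |$14,842.88 − $13,820.56| = $1,022.32

$1,022.32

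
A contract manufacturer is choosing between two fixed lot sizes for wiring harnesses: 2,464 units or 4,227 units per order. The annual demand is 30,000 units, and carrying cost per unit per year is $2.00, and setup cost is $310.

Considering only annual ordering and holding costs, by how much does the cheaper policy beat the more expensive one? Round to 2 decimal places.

$188.79

Annual cost at Q: ordering D·S/Q plus holding Q·H/2.
TC(2,464) = (30,000/2,464)×310 + (2,464/2)×2 = $6,238.35
TC(4,227) = (30,000/4,227)×310 + (4,227/2)×2 = $6,427.14
Cheaper: Q = 2,464.  Difference = $188.79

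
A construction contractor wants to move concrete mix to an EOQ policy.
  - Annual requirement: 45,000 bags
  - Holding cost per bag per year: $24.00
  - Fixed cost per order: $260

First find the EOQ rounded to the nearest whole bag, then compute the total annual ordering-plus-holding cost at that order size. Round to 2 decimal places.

2DS/H = 2·45,000·260/24 = 975,000.00
EOQ = √975,000.00 ≈ 987.42 → Q = 987 bags
Annual ordering cost = (D/Q)·S = (45,000/987) × 260 = $11,854.10
Annual holding cost  = (Q/2)·H = (987/2) × 24 = $11,844.00
Total = $11,854.10 + $11,844.00 = $23,698.10

$23,698.10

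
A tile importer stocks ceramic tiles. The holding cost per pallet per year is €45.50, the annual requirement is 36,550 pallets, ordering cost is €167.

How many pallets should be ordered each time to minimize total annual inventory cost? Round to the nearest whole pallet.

518 pallets

Optimal lot size Q* = (2 × 36,550 × €167 / €45.5)^½ ≈ 517.98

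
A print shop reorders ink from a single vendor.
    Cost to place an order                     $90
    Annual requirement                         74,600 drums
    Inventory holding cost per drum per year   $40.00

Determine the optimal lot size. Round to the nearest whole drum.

579 drums

Optimal lot size Q* = (2 × 74,600 × $90 / $40)^½ ≈ 579.40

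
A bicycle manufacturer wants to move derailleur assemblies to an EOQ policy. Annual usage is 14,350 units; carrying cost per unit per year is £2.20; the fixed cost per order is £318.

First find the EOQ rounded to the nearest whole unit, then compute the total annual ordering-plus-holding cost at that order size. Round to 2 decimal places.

£4,480.91

EOQ = √(2DS/H) = √(2 × 14,350 × 318 / 2.2)
    = √(4,148,454.55) ≈ 2,036.78 → Q = 2,037 units
Annual ordering cost = (D/Q)·S = (14,350/2,037) × 318 = £2,240.21
Annual holding cost  = (Q/2)·H = (2,037/2) × 2.2 = £2,240.70
Total = £2,240.21 + £2,240.70 = £4,480.91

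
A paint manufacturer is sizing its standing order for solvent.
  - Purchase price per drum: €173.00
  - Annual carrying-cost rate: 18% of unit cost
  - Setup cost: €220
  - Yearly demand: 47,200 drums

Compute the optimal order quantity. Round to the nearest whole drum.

817 drums

Carrying cost H = €173 × 18% = €31.1400/drum/yr
EOQ = √(2DS/H) = √(2 × 47,200 × 220 / 31.14)
    = √(666,923.57) ≈ 816.65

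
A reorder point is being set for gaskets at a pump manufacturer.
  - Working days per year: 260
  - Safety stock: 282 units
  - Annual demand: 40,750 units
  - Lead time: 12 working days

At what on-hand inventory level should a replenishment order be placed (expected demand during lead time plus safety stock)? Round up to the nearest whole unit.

2,163 units

Daily demand d = 40,750 / 260 = 156.731 units/day
Demand during lead time = 156.731 × 12 = 1,880.77
Reorder point = 1,880.77 + 282 = 2,162.77 → round up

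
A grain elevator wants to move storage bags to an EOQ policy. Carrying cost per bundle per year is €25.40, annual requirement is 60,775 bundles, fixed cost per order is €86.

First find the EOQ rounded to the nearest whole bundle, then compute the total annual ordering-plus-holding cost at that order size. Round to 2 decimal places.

2DS/H = 2·60,775·86/25.4 = 411,547.24
EOQ = √411,547.24 ≈ 641.52 → Q = 642 bundles
Ordering: D/Q × S = 60,775/642 × €86 = €8,141.20
Holding:  Q/2 × H = 642/2 × €25.4 = €8,153.40
Total = €8,141.20 + €8,153.40 = €16,294.60

€16,294.60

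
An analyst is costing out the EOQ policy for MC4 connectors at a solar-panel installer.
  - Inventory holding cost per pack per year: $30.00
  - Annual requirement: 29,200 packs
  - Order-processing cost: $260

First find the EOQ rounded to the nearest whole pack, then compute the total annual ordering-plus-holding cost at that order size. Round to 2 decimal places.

$21,342.92

Q* = √(2·D·S / H) = √(2·29,200·260 / 30) = √506,133.3 ≈ 711.43 → Q = 711 packs
Orders/yr = 29,200/711 = 41.069; ordering cost = 41.069 × $260 = $10,677.92
Average inventory = 711/2 = 355.5; holding cost = 355.5 × $30 = $10,665.00
Total = $10,677.92 + $10,665.00 = $21,342.92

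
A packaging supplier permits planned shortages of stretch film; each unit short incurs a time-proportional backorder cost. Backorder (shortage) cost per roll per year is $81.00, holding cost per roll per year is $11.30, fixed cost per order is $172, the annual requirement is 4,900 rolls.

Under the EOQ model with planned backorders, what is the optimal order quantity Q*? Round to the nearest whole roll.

Basic EOQ = √(2·4,900·172/11.3) = 386.223
Backorder adjustment √((H+b)/b) = √((11.3+81)/81) = 1.0675
Q* = 386.223 × 1.0675 ≈ 412.28

412 rolls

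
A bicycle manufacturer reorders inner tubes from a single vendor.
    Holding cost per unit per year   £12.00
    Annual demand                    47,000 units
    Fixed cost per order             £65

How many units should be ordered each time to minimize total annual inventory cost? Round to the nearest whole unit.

714 units

EOQ = √(2DS/H) = √(2 × 47,000 × 65 / 12)
    = √(509,166.67) ≈ 713.56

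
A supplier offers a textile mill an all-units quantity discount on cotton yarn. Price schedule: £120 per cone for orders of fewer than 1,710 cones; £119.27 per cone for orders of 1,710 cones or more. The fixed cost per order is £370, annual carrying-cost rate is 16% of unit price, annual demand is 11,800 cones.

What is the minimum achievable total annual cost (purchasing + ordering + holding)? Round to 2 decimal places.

£1,426,255.35

H₁ = 16%×£120 = £19.2000;  H₂ = 16%×£119.27 = £19.0832
EOQ₁ = √(2×11,800×370/19.2000) = 674.38  (< 1,710, feasible at tier 1)
EOQ₂ = √(2×11,800×370/19.0832) = 676.44  (< 1,710 → use Q = 1,710 at tier-2 price)
TC(tier 1 (EOQ₁), Q≈674.4) = £1,428,948.14
TC(tier 2, Q≈1,710.0) = £1,426,255.35
Minimum at tier 2: £1,426,255.35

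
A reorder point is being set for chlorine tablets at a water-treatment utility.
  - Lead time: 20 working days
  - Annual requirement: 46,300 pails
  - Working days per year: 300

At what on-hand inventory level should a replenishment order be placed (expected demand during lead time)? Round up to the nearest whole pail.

3,087 pails

Daily demand d = 46,300 / 300 = 154.333 pails/day
Demand during lead time = 154.333 × 20 = 3,086.67
Reorder point = 3,086.67 → round up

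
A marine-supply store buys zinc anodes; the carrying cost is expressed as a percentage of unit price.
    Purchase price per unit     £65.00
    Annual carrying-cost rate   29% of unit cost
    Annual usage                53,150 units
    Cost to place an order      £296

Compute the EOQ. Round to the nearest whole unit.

1,292 units

Carrying cost H = £65 × 29% = £18.8500/unit/yr
2DS/H = 2·53,150·296/18.85 = 1,669,220.16
EOQ = √1,669,220.16 ≈ 1,291.98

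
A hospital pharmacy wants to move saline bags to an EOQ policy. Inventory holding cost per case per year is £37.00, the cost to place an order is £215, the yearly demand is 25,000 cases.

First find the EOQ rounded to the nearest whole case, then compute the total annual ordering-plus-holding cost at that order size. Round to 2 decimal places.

EOQ = √(2DS/H) = √(2 × 25,000 × 215 / 37)
    = √(290,540.54) ≈ 539.02 → Q = 539 cases
Annual ordering cost = (D/Q)·S = (25,000/539) × 215 = £9,972.17
Annual holding cost  = (Q/2)·H = (539/2) × 37 = £9,971.50
Total = £9,972.17 + £9,971.50 = £19,943.67

£19,943.67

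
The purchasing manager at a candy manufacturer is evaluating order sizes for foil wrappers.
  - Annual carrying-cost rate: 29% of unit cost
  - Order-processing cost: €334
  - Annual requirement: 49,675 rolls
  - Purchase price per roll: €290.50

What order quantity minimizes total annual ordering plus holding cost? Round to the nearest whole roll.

628 rolls

H = i·C = 0.29 × €290.5 = €84.2450 per roll-year
Optimal lot size Q* = (2 × 49,675 × €334 / €84.245)^½ ≈ 627.60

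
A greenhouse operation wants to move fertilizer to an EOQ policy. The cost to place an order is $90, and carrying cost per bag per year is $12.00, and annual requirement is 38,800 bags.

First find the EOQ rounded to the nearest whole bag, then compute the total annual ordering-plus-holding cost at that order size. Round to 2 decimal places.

Optimal lot size Q* = (2 × 38,800 × $90 / $12)^½ ≈ 762.89 → Q = 763 bags
Annual ordering cost = (D/Q)·S = (38,800/763) × 90 = $4,576.67
Annual holding cost  = (Q/2)·H = (763/2) × 12 = $4,578.00
Total = $4,576.67 + $4,578.00 = $9,154.67

$9,154.67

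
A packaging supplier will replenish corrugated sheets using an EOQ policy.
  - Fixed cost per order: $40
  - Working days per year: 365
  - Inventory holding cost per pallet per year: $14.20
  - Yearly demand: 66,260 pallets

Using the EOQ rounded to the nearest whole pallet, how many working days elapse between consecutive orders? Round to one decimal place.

2DS/H = 2·66,260·40/14.2 = 373,295.77
EOQ = √373,295.77 ≈ 610.98 → Q = 611 pallets
T = Q/D × 365 days = 611/66,260 × 365 = 3.366 days

3.4 days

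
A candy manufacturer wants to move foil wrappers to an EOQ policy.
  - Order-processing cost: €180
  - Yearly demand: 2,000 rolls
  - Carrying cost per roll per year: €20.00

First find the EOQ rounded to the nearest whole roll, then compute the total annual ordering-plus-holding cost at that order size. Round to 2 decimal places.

Optimal lot size Q* = (2 × 2,000 × €180 / €20)^½ ≈ 189.74 → Q = 190 rolls
Orders/yr = 2,000/190 = 10.526; ordering cost = 10.526 × €180 = €1,894.74
Average inventory = 190/2 = 95; holding cost = 95 × €20 = €1,900.00
Total = €1,894.74 + €1,900.00 = €3,794.74

€3,794.74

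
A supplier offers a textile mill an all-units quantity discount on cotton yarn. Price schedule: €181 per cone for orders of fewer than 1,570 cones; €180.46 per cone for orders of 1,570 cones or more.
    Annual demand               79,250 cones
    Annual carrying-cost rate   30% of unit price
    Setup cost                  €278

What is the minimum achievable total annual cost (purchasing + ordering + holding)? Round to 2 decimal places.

€14,357,986.13

H₁ = 30%×€181 = €54.3000;  H₂ = 30%×€180.46 = €54.1380
EOQ₁ = √(2×79,250×278/54.3000) = 900.82  (< 1,570, feasible at tier 1)
EOQ₂ = √(2×79,250×278/54.1380) = 902.16  (< 1,570 → use Q = 1,570 at tier-2 price)
TC(tier 1 (EOQ₁), Q≈900.8) = €14,393,164.42
TC(tier 2, Q≈1,570.0) = €14,357,986.13
Minimum at tier 2: €14,357,986.13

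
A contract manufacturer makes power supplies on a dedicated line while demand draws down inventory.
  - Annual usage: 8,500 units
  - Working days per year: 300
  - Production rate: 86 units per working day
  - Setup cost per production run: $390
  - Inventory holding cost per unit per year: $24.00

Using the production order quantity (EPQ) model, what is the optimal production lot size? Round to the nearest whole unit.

Daily demand d = 8,500/300 = 28.333; p = 86; 1 − d/p = 0.67054
EPQ = √(2DS / (H(1 − d/p)))
    = √(2 × 8,500 × 390 / (24 × 0.67054)) ≈ 641.86

642 units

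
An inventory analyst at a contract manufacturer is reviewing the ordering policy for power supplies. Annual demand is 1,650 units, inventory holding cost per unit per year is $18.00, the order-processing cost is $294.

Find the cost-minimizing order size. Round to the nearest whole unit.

232 units

EOQ = √(2DS/H) = √(2 × 1,650 × 294 / 18)
    = √(53,900.00) ≈ 232.16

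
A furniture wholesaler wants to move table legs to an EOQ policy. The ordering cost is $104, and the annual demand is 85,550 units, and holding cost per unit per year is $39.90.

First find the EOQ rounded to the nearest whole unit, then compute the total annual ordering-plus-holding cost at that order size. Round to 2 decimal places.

$26,645.76

EOQ = √(2DS/H) = √(2 × 85,550 × 104 / 39.9)
    = √(445,974.94) ≈ 667.81 → Q = 668 units
Annual ordering cost = (D/Q)·S = (85,550/668) × 104 = $13,319.16
Annual holding cost  = (Q/2)·H = (668/2) × 39.9 = $13,326.60
Total = $13,319.16 + $13,326.60 = $26,645.76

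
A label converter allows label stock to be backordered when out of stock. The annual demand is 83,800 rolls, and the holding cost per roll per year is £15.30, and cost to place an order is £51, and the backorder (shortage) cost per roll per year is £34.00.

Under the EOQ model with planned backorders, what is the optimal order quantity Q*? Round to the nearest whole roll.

900 rolls

Basic EOQ = √(2·83,800·51/15.3) = 747.440
Backorder adjustment √((H+b)/b) = √((15.3+34)/34) = 1.2042
Q* = 747.440 × 1.2042 ≈ 900.04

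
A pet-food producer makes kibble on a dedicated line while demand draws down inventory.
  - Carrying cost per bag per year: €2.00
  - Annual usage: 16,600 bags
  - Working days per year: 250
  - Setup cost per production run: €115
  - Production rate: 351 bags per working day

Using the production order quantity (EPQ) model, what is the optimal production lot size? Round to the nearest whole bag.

Daily demand d = 16,600/250 = 66.400; p = 351; 1 − d/p = 0.81083
EPQ = √(2DS / (H(1 − d/p)))
    = √(2 × 16,600 × 115 / (2 × 0.81083)) ≈ 1,534.40

1,534 bags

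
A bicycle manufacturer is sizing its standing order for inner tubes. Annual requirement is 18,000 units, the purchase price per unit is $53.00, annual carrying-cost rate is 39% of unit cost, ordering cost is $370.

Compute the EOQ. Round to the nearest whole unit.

Carrying cost H = $53 × 39% = $20.6700/unit/yr
Q* = √(2·D·S / H) = √(2·18,000·370 / 20.67) = √644,412.2 ≈ 802.75

803 units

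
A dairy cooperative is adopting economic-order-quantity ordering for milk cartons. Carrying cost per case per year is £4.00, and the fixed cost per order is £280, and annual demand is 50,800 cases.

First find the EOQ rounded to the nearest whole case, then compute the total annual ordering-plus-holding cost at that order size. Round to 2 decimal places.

£10,667.33

EOQ = √(2DS/H) = √(2 × 50,800 × 280 / 4)
    = √(7,112,000.00) ≈ 2,666.83 → Q = 2,667 cases
Orders/yr = 50,800/2,667 = 19.048; ordering cost = 19.048 × £280 = £5,333.33
Average inventory = 2,667/2 = 1333.5; holding cost = 1333.5 × £4 = £5,334.00
Total = £5,333.33 + £5,334.00 = £10,667.33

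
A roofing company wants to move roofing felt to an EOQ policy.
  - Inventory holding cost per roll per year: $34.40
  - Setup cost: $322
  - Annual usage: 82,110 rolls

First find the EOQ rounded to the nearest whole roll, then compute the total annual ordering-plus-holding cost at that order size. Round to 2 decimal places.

$42,650.11

Optimal lot size Q* = (2 × 82,110 × $322 / $34.4)^½ ≈ 1,239.83 → Q = 1,240 rolls
Annual ordering cost = (D/Q)·S = (82,110/1,240) × 322 = $21,322.11
Annual holding cost  = (Q/2)·H = (1,240/2) × 34.4 = $21,328.00
Total = $21,322.11 + $21,328.00 = $42,650.11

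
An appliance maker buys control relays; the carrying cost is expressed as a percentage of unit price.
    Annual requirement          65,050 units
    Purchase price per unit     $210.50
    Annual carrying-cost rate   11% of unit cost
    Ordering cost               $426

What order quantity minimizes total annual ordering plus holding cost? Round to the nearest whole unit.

1,547 units

Holding cost per unit per year: H = 11% × $210.5 = $23.1550
Optimal lot size Q* = (2 × 65,050 × $426 / $23.155)^½ ≈ 1,547.11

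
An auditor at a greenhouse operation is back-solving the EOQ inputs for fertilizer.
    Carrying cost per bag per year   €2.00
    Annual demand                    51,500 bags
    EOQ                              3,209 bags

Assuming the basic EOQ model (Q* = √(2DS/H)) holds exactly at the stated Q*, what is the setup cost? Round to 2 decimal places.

EOQ relation: Q² = 2DS/H, so rearrange for the unknown.
S = Q²H / (2D) = 3,209² × 2 / (2 × 51,500) = 199.9550

€199.95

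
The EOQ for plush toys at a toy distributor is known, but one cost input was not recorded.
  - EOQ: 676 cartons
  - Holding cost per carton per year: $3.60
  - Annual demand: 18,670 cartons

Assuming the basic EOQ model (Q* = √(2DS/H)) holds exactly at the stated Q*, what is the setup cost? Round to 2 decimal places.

From Q* = √(2DS/H) ⇒ Q*² = 2DS/H.
S = Q²H / (2D) = 676² × 3.6 / (2 × 18,670) = 44.0577

$44.06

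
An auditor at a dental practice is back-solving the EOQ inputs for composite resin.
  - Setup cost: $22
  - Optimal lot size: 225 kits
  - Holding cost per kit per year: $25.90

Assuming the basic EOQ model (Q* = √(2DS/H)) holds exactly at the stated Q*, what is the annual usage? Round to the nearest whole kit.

Since Q* = (2DS/H)^½, squaring gives Q*²·H = 2DS.
D = Q²H / (2S) = 225² × 25.9 / (2 × 22) = 29,799.72

29,800 kits per year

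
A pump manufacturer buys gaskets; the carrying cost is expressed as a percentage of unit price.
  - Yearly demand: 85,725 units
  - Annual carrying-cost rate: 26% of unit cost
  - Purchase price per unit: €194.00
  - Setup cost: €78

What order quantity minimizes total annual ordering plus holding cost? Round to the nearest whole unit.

515 units

H = i·C = 0.26 × €194 = €50.4400 per unit-year
2DS/H = 2·85,725·78/50.44 = 265,128.87
EOQ = √265,128.87 ≈ 514.91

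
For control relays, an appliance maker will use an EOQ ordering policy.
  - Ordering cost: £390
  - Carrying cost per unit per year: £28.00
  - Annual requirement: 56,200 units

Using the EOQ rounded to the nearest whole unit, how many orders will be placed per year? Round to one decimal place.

44.9 orders per year

Q* = √(2·D·S / H) = √(2·56,200·390 / 28) = √1,565,571.4 ≈ 1,251.23 → Q = 1,251
Orders per year = D/Q = 56,200 / 1,251 = 44.924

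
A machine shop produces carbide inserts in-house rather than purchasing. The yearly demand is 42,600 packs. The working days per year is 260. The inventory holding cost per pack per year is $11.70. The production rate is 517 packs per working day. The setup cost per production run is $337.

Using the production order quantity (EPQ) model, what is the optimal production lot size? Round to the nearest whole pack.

1,895 packs

Daily demand d = 42,600/260 = 163.846; p = 517; 1 − d/p = 0.68308
EPQ = √(2DS / (H(1 − d/p)))
    = √(2 × 42,600 × 337 / (11.7 × 0.68308)) ≈ 1,895.42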